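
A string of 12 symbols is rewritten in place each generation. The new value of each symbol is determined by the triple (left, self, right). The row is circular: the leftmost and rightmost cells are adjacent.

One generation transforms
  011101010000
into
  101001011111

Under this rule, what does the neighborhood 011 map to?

At position 1 the neighborhood is 011; the next row has 0 there.

0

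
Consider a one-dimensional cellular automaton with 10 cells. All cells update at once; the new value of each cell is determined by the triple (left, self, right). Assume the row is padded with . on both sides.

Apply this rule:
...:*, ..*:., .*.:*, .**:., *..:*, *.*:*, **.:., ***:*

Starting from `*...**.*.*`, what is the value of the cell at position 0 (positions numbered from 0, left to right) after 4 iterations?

.

***...****
.*.**..**.
.**..*...*
...*.***.*
position 0 holds .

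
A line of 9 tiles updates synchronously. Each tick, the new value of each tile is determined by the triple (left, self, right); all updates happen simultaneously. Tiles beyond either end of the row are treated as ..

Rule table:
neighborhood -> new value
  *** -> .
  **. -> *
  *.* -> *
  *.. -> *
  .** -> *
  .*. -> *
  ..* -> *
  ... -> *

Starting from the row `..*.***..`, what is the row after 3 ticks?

*****.***

*****.***
*...***.*
*****.***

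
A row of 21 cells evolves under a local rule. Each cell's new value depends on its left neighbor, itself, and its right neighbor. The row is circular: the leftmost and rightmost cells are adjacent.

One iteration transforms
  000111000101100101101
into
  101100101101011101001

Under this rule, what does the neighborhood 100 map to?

At position 0 the neighborhood is 100; the next row has 1 there.

1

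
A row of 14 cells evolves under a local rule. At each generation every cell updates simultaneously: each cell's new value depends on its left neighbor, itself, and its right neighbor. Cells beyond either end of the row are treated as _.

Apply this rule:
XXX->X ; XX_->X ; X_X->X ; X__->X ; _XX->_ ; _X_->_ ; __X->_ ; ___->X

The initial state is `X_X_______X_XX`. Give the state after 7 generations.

_X__X__X_XXXXX

_X_XXXXXX__X_X
__X_XXXXXX__X_
X__X_XXXXXX__X
_X__X_XXXXXX__
__X__X_XXXXXXX
X__X__X_XXXXXX
_X__X__X_XXXXX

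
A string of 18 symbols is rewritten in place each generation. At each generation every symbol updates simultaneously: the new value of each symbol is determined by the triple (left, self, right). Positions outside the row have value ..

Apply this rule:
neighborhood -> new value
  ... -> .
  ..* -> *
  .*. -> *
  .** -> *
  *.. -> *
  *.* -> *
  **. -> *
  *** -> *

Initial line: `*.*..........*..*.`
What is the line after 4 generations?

*******..*********

****........******
*****......*******
******....********
*******..*********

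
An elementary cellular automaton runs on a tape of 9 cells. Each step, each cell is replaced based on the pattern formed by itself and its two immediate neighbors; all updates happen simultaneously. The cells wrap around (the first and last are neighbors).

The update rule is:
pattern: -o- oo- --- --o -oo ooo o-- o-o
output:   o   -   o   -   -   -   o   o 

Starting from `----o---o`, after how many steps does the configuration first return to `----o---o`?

ooo-ooo-o
---o---o-
oo-ooo-oo
--o---o--
o-ooo-ooo
-o---o---
-ooo-oooo
o---o----
ooo-oooo-
---o----o
oo-oooo-o
--o----o-
o-oooo-oo
-o----o--
-oooo-ooo
o----o---
oooo-ooo-
----o---o

18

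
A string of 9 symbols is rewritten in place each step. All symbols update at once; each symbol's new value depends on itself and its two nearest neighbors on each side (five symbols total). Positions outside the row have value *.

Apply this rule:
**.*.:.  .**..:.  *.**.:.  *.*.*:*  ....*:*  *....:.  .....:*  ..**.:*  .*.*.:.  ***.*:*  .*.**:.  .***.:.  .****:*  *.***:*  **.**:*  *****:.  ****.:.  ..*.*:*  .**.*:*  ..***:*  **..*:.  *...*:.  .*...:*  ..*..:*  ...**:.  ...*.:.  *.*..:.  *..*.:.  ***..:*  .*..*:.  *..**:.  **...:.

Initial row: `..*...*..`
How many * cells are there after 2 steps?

2

..**..*..
..*...*..
count of *: 2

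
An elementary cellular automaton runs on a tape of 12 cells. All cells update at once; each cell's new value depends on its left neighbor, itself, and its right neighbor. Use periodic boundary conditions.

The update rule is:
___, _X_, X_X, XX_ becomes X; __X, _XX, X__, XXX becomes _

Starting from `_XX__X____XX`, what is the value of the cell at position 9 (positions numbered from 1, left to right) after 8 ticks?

X

X_X__X_XX__X
XXX__XX_X___
__X___XXX_X_
X_X_X___XXX_
XXXXX_X___XX
____XXX_X___
XXX___XXX_XX
__X_X___XX__
position 9 holds X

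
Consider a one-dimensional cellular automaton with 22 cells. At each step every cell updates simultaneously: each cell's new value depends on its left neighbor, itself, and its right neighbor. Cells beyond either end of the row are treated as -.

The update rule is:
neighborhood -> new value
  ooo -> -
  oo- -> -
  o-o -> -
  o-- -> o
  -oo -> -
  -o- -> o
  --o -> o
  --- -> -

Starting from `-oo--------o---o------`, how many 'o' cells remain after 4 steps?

7

o--o------ooo-ooo-----
ooooo----o-------o----
-----o--ooo-----ooo---
----oooo---o---o---o--
count of o: 7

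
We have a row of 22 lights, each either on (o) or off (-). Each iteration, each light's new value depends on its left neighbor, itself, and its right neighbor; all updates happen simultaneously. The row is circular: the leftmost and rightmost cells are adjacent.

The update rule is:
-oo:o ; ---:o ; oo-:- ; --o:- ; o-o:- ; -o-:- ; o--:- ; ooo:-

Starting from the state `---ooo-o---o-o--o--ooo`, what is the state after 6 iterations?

oo-o---o-o-----ooo---o

iteration 1: -o-o-----o---------o--
iteration 2: -----ooo---ooooooo---o
iteration 3: -ooo-o---o-o-------o--
iteration 4: -o-----o-----ooooo---o
iteration 5: ---ooo---ooo-o-----o--
iteration 6: oo-o---o-o-----ooo---o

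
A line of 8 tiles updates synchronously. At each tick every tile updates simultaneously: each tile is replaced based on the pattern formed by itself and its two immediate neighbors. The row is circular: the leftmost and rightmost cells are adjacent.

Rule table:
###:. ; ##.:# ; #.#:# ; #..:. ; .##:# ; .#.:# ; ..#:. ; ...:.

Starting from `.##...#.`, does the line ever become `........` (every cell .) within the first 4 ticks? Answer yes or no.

no

.##...#.  (fixed point — unchanged through tick 4)
tick 4 is .##...#., still not uniform .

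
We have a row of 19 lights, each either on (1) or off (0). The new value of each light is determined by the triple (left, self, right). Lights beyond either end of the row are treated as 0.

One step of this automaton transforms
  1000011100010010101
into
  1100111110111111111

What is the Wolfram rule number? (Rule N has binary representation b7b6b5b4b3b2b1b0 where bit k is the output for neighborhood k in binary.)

position 6: 111 → 1  (bit 7 = 1)
position 7: 110 → 1  (bit 6 = 1)
position 15: 101 → 1  (bit 5 = 1)
position 1: 100 → 1  (bit 4 = 1)
position 5: 011 → 1  (bit 3 = 1)
position 0: 010 → 1  (bit 2 = 1)
position 4: 001 → 1  (bit 1 = 1)
position 2: 000 → 0  (bit 0 = 0)
bits b7..b0 = 11111110 = 254

254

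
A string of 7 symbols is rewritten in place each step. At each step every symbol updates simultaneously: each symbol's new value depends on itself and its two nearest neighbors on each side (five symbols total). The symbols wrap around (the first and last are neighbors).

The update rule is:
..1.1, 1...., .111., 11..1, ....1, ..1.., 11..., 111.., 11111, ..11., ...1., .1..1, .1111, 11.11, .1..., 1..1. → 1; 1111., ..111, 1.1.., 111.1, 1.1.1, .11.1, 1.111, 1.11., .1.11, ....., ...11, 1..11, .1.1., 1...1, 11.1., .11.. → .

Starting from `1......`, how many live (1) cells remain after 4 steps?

111..11
1.11..1
.1..1.1
..111..
count of 1: 3

3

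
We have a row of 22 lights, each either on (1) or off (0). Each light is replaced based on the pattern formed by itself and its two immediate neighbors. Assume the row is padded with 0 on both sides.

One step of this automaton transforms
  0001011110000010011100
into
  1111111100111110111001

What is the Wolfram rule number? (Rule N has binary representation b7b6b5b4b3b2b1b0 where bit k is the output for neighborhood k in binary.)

position 6: 111 → 1  (bit 7 = 1)
position 8: 110 → 0  (bit 6 = 0)
position 4: 101 → 1  (bit 5 = 1)
position 9: 100 → 0  (bit 4 = 0)
position 5: 011 → 1  (bit 3 = 1)
position 3: 010 → 1  (bit 2 = 1)
position 2: 001 → 1  (bit 1 = 1)
position 0: 000 → 1  (bit 0 = 1)
bits b7..b0 = 10101111 = 175

175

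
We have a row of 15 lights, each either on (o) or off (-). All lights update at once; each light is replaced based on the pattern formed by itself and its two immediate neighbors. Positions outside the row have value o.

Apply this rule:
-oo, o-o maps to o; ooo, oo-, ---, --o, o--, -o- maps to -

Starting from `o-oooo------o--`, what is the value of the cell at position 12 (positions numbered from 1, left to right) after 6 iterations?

-

iteration 1: -oo------------
iteration 2: oo-------------
iteration 3: ---------------
iteration 4: ---------------  (fixed point — unchanged through iteration 6)
position 12 holds -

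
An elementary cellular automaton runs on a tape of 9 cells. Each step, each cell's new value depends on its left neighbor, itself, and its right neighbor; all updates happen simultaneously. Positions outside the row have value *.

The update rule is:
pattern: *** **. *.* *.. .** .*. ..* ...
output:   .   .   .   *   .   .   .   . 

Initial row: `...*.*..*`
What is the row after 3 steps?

..*......

step 1: *.....*..
step 2: .*.....*.
step 3: ..*......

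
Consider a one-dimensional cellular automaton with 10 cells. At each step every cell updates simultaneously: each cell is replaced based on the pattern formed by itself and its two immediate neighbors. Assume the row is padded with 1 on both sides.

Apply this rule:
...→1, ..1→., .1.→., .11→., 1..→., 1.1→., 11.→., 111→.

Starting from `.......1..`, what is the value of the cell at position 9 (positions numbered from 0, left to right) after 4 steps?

.11111....
.......11.
.11111....  (repeats step 1; period 2)
step 4: .......11.
position 9 holds .

.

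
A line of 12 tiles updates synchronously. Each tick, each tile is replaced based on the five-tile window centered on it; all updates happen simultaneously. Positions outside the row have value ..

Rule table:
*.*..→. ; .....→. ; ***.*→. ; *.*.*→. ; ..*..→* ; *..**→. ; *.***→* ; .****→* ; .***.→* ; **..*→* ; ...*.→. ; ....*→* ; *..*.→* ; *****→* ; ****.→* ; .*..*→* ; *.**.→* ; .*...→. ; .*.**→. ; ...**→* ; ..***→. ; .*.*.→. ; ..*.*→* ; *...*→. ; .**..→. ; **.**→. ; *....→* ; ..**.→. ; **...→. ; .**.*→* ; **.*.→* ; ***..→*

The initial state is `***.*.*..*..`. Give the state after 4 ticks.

.*.***..*...

tick 1: .*.*...***.*
tick 2: .*....*.*.*.
tick 3: .*.**.*.....
tick 4: .*.***..*...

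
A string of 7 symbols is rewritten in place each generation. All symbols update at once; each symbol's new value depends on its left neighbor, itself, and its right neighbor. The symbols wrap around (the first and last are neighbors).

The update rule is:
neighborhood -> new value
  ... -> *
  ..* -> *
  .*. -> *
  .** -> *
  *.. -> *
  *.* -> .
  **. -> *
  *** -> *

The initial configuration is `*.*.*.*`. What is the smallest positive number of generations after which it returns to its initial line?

*.*.*.*

1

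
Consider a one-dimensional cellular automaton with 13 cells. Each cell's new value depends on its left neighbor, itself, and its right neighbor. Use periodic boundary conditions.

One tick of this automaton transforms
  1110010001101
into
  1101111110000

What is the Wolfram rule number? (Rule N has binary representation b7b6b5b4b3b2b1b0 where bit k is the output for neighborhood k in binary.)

position 0: 111 → 1  (bit 7 = 1)
position 2: 110 → 0  (bit 6 = 0)
position 11: 101 → 0  (bit 5 = 0)
position 3: 100 → 1  (bit 4 = 1)
position 9: 011 → 0  (bit 3 = 0)
position 5: 010 → 1  (bit 2 = 1)
position 4: 001 → 1  (bit 1 = 1)
position 7: 000 → 1  (bit 0 = 1)
bits b7..b0 = 10010111 = 151

151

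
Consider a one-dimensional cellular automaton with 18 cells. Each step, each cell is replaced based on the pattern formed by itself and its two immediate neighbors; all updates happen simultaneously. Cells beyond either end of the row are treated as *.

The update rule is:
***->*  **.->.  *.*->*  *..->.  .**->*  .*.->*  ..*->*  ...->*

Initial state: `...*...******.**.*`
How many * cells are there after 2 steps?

.***.*******.**.**
***.*******.**.***
count of *: 15

15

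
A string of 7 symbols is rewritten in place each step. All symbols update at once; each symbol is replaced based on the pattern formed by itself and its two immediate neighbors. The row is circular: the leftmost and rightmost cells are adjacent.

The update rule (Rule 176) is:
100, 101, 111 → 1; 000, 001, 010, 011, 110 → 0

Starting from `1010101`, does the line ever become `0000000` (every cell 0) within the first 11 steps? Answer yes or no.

0101010
0010101
1001010
0100101
1010010
0101001
1010100
0101010  (repeats step 1; period 7)
step 11: 0100101
step 11 is 0100101, still not uniform 0

no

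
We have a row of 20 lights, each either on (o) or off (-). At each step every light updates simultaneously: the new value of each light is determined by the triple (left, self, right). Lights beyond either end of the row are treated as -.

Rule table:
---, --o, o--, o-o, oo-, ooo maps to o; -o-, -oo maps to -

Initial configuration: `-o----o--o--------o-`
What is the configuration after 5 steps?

o-o-o-oooo-oo-oooooo

o-oooo-oo-oooooooo-o
-o-oooo-oo-oooooooo-
o-o-oooo-oo-oooooooo
-o-o-oooo-oo-ooooooo
o-o-o-oooo-oo-oooooo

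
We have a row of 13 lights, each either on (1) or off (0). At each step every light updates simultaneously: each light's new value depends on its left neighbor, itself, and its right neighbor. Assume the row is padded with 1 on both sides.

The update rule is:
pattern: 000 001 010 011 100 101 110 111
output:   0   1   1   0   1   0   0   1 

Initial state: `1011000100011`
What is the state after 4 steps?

0000101110101
1001100100100
0110011111111
0001101111111

0001101111111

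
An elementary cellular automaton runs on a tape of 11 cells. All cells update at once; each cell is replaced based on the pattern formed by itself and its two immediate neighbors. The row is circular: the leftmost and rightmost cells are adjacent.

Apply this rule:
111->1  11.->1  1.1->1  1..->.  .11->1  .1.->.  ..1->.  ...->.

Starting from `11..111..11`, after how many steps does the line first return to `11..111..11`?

1

step 1: 11..111..11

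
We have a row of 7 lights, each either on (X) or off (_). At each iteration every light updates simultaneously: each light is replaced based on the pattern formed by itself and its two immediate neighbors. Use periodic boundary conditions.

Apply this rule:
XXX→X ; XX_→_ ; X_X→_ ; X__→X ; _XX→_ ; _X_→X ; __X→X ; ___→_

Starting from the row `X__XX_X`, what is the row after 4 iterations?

XXXX___

_XX____
X__X___
XXXXX_X
XXXX___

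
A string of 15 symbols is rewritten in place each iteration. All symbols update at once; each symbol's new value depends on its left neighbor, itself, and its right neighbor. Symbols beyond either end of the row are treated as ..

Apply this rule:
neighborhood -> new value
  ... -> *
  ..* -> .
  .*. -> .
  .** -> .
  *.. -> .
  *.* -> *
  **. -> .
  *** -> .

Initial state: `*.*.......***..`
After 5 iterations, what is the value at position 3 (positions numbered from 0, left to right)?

iteration 1: .*..*****.....*
iteration 2: ..........***..
iteration 3: *********.....*
iteration 4: ..........***..  (repeats iteration 2; period 2)
iteration 5: *********.....*
position 3 holds *

*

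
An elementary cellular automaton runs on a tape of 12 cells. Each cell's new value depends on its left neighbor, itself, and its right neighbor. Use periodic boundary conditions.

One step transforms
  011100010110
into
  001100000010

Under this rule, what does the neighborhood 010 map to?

At position 7 the neighborhood is 010; the next row has 0 there.

0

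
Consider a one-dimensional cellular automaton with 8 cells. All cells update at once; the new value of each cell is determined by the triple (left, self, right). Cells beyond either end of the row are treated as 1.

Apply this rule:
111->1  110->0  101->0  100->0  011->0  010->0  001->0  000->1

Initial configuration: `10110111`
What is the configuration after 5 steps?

01110000

00000011
01111001
00110000
00000110
01110000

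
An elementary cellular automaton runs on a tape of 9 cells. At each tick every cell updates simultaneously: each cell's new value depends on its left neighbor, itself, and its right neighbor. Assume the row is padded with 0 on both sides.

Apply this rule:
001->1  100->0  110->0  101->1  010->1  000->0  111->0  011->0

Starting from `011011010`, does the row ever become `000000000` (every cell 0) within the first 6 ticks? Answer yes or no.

100100110
101101000
110011000
000100000
001100000
010000000
tick 6 is 010000000, still not uniform 0

no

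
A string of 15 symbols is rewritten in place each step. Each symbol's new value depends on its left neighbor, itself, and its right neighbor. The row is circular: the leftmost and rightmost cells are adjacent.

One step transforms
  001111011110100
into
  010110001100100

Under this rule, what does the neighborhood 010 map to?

At position 12 the neighborhood is 010; the next row has 1 there.

1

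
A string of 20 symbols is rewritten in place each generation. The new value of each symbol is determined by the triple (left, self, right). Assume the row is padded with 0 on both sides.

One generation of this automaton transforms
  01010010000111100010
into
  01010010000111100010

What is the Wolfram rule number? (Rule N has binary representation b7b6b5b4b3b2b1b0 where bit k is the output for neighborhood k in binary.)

204

position 12: 111 → 1  (bit 7 = 1)
position 14: 110 → 1  (bit 6 = 1)
position 2: 101 → 0  (bit 5 = 0)
position 4: 100 → 0  (bit 4 = 0)
position 11: 011 → 1  (bit 3 = 1)
position 1: 010 → 1  (bit 2 = 1)
position 0: 001 → 0  (bit 1 = 0)
position 8: 000 → 0  (bit 0 = 0)
bits b7..b0 = 11001100 = 204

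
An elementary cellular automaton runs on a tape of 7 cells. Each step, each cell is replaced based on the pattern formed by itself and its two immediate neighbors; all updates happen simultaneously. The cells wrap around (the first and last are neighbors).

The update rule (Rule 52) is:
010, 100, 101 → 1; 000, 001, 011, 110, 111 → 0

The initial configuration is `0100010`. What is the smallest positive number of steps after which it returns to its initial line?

14

0110011
1001000
1101100
0010010
0011011
1000100
1100110
0010001
1011001
0100100
0110110
0001001
1001101
0100010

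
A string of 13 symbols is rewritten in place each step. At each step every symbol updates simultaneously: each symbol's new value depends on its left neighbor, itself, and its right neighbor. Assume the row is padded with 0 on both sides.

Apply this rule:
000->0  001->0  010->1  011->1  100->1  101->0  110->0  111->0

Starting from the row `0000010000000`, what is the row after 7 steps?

step 1: 0000011000000
step 2: 0000010100000
step 3: 0000010110000
step 4: 0000010101000
step 5: 0000010101100
step 6: 0000010101010
step 7: 0000010101011

0000010101011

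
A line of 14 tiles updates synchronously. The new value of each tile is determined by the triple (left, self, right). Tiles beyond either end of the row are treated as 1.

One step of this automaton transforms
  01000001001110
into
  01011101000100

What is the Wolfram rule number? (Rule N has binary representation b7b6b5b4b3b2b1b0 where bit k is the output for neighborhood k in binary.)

133

position 11: 111 → 1  (bit 7 = 1)
position 12: 110 → 0  (bit 6 = 0)
position 0: 101 → 0  (bit 5 = 0)
position 2: 100 → 0  (bit 4 = 0)
position 10: 011 → 0  (bit 3 = 0)
position 1: 010 → 1  (bit 2 = 1)
position 6: 001 → 0  (bit 1 = 0)
position 3: 000 → 1  (bit 0 = 1)
bits b7..b0 = 10000101 = 133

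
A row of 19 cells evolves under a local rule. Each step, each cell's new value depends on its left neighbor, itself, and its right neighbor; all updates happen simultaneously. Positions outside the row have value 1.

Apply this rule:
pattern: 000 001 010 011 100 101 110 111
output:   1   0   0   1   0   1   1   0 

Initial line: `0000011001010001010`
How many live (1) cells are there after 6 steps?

12

0111011000100100101
1101111010000000011
0111001100111111010
1101001100100001101
0110001100001101111
1110101101101111000
count of 1: 12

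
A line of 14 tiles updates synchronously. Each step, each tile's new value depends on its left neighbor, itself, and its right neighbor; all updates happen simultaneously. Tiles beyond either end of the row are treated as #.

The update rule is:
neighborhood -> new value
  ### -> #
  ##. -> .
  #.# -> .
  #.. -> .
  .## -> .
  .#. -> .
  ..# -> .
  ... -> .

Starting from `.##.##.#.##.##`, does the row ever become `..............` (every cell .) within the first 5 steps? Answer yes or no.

step 1: .............#
step 2: ..............
all cells are . at step 2

yes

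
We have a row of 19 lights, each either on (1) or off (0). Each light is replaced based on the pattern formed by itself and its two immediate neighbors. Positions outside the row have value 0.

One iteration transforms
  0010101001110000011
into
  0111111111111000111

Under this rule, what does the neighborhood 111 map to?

At position 10 the neighborhood is 111; the next row has 1 there.

1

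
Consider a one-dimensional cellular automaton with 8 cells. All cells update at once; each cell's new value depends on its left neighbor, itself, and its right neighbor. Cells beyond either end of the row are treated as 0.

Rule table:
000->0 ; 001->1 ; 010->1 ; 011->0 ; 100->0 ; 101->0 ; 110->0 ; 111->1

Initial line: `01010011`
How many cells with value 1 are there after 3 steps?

3

11010100
00010100
00110100
count of 1: 3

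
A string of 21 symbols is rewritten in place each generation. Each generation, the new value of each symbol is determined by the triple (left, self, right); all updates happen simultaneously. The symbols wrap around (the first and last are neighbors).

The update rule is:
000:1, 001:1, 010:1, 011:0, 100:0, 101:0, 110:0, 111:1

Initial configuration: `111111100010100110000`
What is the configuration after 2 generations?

011111001110101000111
001110010100101011010

001110010100101011010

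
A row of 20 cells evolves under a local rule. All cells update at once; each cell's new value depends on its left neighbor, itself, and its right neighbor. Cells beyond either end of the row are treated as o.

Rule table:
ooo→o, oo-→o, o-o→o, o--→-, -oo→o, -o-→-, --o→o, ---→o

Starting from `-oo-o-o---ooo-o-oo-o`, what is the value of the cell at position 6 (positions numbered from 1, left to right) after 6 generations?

o

generation 1: oooo-o--oooooo-ooooo
generation 2: ooooo--ooooooooooooo
generation 3: ooooo-oooooooooooooo
generation 4: oooooooooooooooooooo
generation 5: oooooooooooooooooooo  (fixed point — unchanged through generation 6)
position 6 holds o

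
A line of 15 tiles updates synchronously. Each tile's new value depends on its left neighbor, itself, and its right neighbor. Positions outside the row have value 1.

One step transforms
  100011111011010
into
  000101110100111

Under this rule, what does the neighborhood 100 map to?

At position 1 the neighborhood is 100; the next row has 0 there.

0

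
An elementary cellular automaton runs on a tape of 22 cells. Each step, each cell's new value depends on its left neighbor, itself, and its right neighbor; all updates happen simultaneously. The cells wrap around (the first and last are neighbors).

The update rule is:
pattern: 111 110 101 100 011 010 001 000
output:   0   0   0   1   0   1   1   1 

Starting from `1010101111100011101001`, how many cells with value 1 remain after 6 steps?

16

step 1: 0010100000011100001110
step 2: 1110111111100011110001
step 3: 0000000000011100001110
step 4: 1111111111100011110001
step 5: 0000000000011100001110  (repeats step 3; period 2)
step 6: 1111111111100011110001
count of 1: 16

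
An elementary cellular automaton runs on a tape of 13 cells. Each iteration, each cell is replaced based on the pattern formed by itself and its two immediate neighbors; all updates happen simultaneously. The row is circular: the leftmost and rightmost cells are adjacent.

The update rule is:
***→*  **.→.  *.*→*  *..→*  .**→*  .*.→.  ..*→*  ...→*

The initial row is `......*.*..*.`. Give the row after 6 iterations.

iteration 1: ******.*.**.*
iteration 2: *****.*.**.**
iteration 3: ****.*.**.***
iteration 4: ***.*.**.****
iteration 5: **.*.**.*****
iteration 6: *.*.**.******

*.*.**.******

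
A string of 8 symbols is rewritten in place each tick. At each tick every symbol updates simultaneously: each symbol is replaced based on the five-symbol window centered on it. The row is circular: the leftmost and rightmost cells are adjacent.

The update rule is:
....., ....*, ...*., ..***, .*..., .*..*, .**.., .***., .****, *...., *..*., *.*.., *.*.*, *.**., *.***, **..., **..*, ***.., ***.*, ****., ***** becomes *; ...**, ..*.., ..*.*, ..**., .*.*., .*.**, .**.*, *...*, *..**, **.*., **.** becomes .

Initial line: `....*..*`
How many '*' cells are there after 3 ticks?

6

****.**.
****.*..
****.**.
count of *: 6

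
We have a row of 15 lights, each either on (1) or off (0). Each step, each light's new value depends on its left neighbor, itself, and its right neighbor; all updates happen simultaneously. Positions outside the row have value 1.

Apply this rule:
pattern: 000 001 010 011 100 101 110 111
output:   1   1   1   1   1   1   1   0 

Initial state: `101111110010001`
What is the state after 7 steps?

111000011111111

111000011111111
001111110000000
111000011111111  (repeats step 1; period 2)
step 7: 111000011111111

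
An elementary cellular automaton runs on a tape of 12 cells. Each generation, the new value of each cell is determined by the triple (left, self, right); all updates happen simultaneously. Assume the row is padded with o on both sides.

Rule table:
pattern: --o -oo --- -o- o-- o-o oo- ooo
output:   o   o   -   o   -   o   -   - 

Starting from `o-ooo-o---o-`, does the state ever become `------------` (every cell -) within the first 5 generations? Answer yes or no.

generation 1: -oo--oo--ooo
generation 2: oo--oo--oo--
generation 3: ---oo--oo--o
generation 4: --oo--oo--oo
generation 5: -oo--oo--oo-
generation 5 is -oo--oo--oo-, still not uniform -

no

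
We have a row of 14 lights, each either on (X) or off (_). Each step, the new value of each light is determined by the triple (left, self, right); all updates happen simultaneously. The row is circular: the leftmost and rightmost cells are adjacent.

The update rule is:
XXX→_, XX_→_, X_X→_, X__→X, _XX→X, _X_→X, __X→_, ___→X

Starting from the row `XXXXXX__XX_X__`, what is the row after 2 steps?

X_____X_X__XX_
XXXXX_X_XX_X__

XXXXX_X_XX_X__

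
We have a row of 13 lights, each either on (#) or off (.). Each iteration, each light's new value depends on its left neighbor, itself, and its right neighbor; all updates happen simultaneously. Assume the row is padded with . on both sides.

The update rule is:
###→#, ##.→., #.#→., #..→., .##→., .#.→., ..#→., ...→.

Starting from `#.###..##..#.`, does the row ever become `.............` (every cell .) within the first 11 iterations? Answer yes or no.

iteration 1: ...#.........
iteration 2: .............
all cells are . at iteration 2

yes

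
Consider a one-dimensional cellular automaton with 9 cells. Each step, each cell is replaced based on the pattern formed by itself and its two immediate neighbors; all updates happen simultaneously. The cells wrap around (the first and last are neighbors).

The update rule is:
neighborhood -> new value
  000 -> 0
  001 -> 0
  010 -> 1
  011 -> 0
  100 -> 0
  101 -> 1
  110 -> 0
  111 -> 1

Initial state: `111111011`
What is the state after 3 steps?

011010101

step 1: 111110101
step 2: 111101110
step 3: 011010101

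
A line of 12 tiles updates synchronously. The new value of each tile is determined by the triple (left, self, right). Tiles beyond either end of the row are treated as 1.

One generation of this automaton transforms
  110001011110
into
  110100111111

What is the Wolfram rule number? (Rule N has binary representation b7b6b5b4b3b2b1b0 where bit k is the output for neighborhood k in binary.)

233

position 0: 111 → 1  (bit 7 = 1)
position 1: 110 → 1  (bit 6 = 1)
position 6: 101 → 1  (bit 5 = 1)
position 2: 100 → 0  (bit 4 = 0)
position 7: 011 → 1  (bit 3 = 1)
position 5: 010 → 0  (bit 2 = 0)
position 4: 001 → 0  (bit 1 = 0)
position 3: 000 → 1  (bit 0 = 1)
bits b7..b0 = 11101001 = 233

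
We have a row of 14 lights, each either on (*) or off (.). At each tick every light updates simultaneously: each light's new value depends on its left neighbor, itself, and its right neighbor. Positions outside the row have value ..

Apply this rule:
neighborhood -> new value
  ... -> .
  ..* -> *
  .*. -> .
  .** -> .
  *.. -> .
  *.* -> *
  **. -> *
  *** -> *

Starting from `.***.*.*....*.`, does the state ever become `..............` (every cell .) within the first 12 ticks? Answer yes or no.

no

*.***.*....*..
.*.***....*...
*.*.**...*....
.*.*.*..*.....
*.*.*..*......
.*.*..*.......
*.*..*........
.*..*.........
*..*..........
..*...........
.*............
*.............
tick 12 is *............., still not uniform .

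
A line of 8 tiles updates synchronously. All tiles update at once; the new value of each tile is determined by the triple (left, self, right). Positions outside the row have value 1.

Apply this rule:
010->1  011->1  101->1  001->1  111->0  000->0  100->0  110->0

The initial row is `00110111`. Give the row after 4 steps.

01100110

01101100
11011001
00110011
01100110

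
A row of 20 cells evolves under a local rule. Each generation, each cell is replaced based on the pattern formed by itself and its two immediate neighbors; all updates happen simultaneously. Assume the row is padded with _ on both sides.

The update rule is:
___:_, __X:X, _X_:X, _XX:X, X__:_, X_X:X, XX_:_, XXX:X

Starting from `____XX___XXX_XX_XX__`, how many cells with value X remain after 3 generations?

generation 1: ___XX___XXX_XX_XX___
generation 2: __XX___XXX_XX_XX____
generation 3: _XX___XXX_XX_XX_____
count of X: 9

9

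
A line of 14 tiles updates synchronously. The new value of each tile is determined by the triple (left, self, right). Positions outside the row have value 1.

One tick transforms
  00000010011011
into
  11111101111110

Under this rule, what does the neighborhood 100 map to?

1

At position 0 the neighborhood is 100; the next row has 1 there.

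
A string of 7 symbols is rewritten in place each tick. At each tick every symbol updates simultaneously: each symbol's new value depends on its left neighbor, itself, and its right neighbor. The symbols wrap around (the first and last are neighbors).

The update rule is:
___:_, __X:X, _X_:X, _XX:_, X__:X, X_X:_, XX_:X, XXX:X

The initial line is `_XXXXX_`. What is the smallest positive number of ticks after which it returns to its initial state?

tick 1: X_XXXXX
tick 2: X__XXXX
tick 3: XXX_XXX
tick 4: XXX__XX
tick 5: XXXXX_X
tick 6: XXXXX__
tick 7: _XXXXXX
tick 8: __XXXXX
tick 9: XX_XXXX
tick 10: XX__XXX
tick 11: XXXX_XX
tick 12: XXXX__X
tick 13: XXXXXX_
tick 14: _XXXXX_

14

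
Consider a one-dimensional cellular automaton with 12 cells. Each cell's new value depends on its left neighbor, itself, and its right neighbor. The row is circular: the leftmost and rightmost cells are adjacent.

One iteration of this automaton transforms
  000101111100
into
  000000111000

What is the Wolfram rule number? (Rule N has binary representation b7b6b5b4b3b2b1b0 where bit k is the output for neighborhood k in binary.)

128

position 6: 111 → 1  (bit 7 = 1)
position 9: 110 → 0  (bit 6 = 0)
position 4: 101 → 0  (bit 5 = 0)
position 10: 100 → 0  (bit 4 = 0)
position 5: 011 → 0  (bit 3 = 0)
position 3: 010 → 0  (bit 2 = 0)
position 2: 001 → 0  (bit 1 = 0)
position 0: 000 → 0  (bit 0 = 0)
bits b7..b0 = 10000000 = 128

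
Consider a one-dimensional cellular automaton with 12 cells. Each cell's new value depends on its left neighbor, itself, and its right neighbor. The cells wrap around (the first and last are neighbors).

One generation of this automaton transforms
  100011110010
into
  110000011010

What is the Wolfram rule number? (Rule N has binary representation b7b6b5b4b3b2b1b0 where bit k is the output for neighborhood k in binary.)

position 5: 111 → 0  (bit 7 = 0)
position 7: 110 → 1  (bit 6 = 1)
position 11: 101 → 0  (bit 5 = 0)
position 1: 100 → 1  (bit 4 = 1)
position 4: 011 → 0  (bit 3 = 0)
position 0: 010 → 1  (bit 2 = 1)
position 3: 001 → 0  (bit 1 = 0)
position 2: 000 → 0  (bit 0 = 0)
bits b7..b0 = 01010100 = 84

84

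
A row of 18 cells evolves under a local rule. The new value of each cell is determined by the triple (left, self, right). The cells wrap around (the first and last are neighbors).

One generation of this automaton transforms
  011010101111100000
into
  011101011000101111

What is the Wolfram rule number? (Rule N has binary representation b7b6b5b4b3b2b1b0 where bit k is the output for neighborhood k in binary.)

position 9: 111 → 0  (bit 7 = 0)
position 2: 110 → 1  (bit 6 = 1)
position 3: 101 → 1  (bit 5 = 1)
position 13: 100 → 0  (bit 4 = 0)
position 1: 011 → 1  (bit 3 = 1)
position 4: 010 → 0  (bit 2 = 0)
position 0: 001 → 0  (bit 1 = 0)
position 14: 000 → 1  (bit 0 = 1)
bits b7..b0 = 01101001 = 105

105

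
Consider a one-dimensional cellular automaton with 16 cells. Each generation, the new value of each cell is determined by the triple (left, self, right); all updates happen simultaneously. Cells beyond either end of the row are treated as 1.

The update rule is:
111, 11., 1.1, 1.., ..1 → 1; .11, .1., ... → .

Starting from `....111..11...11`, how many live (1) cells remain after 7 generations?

1..1.1111.11.1.1
111.1.1111.11.1.
1111.1.1111.11.1
11111.1.1111.11.
111111.1.1111.11
1111111.1.1111.1
11111111.1.1111.
count of 1: 13

13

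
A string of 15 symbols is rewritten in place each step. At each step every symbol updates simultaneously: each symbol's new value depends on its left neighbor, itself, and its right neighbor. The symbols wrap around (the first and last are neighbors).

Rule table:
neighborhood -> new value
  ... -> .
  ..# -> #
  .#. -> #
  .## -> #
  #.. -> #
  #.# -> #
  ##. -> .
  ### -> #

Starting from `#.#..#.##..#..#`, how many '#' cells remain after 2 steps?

.#######.######
#######.######.
count of #: 13

13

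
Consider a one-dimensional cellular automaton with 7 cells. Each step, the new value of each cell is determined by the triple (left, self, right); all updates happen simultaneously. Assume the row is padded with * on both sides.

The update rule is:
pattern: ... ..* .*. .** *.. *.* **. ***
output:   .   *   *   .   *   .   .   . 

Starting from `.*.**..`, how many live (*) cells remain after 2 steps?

3

.*...**
.**.*..
count of *: 3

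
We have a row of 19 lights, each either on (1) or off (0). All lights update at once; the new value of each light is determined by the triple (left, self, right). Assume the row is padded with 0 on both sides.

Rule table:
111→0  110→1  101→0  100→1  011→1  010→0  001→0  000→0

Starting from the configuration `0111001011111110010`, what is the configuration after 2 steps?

0001110001000011100

step 1: 0101100010000011001
step 2: 0001110001000011100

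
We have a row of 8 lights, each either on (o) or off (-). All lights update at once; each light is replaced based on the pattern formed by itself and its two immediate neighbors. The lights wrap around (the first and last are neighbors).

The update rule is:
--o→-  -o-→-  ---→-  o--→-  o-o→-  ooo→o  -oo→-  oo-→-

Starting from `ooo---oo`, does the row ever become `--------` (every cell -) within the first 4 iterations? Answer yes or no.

yes

oo-----o
o-------
--------
all cells are - at iteration 3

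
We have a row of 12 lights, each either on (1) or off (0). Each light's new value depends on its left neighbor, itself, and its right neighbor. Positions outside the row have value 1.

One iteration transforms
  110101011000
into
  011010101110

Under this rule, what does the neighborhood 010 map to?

At position 3 the neighborhood is 010; the next row has 0 there.

0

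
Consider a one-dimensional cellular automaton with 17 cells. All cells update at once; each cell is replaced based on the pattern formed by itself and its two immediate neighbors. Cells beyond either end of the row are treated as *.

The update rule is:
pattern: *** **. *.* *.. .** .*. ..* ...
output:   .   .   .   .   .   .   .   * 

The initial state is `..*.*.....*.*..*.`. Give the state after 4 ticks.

.****.....******.

......***........
.****.....******.
......***........  (repeats tick 1; period 2)
tick 4: .****.....******.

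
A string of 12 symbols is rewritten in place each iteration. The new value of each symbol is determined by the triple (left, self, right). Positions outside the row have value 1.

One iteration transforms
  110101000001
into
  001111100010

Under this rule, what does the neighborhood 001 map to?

1

At position 10 the neighborhood is 001; the next row has 1 there.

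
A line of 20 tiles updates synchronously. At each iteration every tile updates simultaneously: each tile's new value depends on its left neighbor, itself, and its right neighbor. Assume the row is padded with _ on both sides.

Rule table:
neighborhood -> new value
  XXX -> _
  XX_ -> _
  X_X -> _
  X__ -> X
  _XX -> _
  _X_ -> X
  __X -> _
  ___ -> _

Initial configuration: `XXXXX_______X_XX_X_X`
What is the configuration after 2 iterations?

_____XX_____XX___X_X

iteration 1: _____X______X____X_X
iteration 2: _____XX_____XX___X_X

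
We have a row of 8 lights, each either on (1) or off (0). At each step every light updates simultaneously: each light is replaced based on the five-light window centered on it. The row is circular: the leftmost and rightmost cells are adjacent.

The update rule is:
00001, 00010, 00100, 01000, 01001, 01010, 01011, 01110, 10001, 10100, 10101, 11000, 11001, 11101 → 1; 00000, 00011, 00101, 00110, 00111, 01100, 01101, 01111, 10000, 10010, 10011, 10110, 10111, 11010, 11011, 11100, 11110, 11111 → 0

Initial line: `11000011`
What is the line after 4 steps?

00101000
11011100
00001010
00110111

00110111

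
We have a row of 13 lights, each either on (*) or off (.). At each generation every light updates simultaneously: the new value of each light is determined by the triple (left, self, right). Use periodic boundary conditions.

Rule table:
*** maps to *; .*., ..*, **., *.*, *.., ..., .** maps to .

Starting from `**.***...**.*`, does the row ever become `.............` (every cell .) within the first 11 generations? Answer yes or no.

yes

*...*........
.............
all cells are . at generation 2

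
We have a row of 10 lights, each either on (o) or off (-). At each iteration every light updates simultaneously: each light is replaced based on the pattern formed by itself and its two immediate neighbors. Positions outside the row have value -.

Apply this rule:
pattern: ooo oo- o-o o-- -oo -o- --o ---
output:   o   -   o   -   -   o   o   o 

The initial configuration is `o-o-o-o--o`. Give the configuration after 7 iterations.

ooooooo-oo
-ooooo-o--
o-ooo-oo-o
oo-o-o--oo
--oooo-o--
oo-oo-oo-o
--o--o--oo

--o--o--oo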